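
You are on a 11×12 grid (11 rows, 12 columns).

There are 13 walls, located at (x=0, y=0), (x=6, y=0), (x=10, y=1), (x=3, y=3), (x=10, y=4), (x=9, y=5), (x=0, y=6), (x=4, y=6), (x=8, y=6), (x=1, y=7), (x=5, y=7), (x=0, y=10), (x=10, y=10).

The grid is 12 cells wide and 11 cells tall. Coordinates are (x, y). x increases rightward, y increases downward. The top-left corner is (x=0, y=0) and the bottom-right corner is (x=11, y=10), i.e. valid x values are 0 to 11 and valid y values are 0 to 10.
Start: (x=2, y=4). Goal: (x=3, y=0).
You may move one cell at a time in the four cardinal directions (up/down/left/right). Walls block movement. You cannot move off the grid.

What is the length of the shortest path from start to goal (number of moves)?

Answer: Shortest path length: 5

Derivation:
BFS from (x=2, y=4) until reaching (x=3, y=0):
  Distance 0: (x=2, y=4)
  Distance 1: (x=2, y=3), (x=1, y=4), (x=3, y=4), (x=2, y=5)
  Distance 2: (x=2, y=2), (x=1, y=3), (x=0, y=4), (x=4, y=4), (x=1, y=5), (x=3, y=5), (x=2, y=6)
  Distance 3: (x=2, y=1), (x=1, y=2), (x=3, y=2), (x=0, y=3), (x=4, y=3), (x=5, y=4), (x=0, y=5), (x=4, y=5), (x=1, y=6), (x=3, y=6), (x=2, y=7)
  Distance 4: (x=2, y=0), (x=1, y=1), (x=3, y=1), (x=0, y=2), (x=4, y=2), (x=5, y=3), (x=6, y=4), (x=5, y=5), (x=3, y=7), (x=2, y=8)
  Distance 5: (x=1, y=0), (x=3, y=0), (x=0, y=1), (x=4, y=1), (x=5, y=2), (x=6, y=3), (x=7, y=4), (x=6, y=5), (x=5, y=6), (x=4, y=7), (x=1, y=8), (x=3, y=8), (x=2, y=9)  <- goal reached here
One shortest path (5 moves): (x=2, y=4) -> (x=2, y=3) -> (x=2, y=2) -> (x=3, y=2) -> (x=3, y=1) -> (x=3, y=0)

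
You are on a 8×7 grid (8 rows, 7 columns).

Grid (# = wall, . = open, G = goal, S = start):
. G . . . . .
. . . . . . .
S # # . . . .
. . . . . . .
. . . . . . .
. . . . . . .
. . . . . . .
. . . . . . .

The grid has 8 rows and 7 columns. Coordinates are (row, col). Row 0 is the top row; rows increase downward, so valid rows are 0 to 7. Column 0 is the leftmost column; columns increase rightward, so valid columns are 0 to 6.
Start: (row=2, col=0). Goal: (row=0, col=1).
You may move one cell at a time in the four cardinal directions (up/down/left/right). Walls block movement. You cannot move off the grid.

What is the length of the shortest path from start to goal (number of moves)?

Answer: Shortest path length: 3

Derivation:
BFS from (row=2, col=0) until reaching (row=0, col=1):
  Distance 0: (row=2, col=0)
  Distance 1: (row=1, col=0), (row=3, col=0)
  Distance 2: (row=0, col=0), (row=1, col=1), (row=3, col=1), (row=4, col=0)
  Distance 3: (row=0, col=1), (row=1, col=2), (row=3, col=2), (row=4, col=1), (row=5, col=0)  <- goal reached here
One shortest path (3 moves): (row=2, col=0) -> (row=1, col=0) -> (row=1, col=1) -> (row=0, col=1)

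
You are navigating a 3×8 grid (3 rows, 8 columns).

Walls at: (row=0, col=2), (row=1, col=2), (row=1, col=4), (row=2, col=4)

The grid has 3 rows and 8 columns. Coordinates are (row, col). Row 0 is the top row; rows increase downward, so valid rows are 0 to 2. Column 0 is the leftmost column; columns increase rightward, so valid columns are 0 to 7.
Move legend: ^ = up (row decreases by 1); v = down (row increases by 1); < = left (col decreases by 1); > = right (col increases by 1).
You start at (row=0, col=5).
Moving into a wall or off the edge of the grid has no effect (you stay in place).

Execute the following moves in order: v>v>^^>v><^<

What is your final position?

Answer: Final position: (row=0, col=5)

Derivation:
Start: (row=0, col=5)
  v (down): (row=0, col=5) -> (row=1, col=5)
  > (right): (row=1, col=5) -> (row=1, col=6)
  v (down): (row=1, col=6) -> (row=2, col=6)
  > (right): (row=2, col=6) -> (row=2, col=7)
  ^ (up): (row=2, col=7) -> (row=1, col=7)
  ^ (up): (row=1, col=7) -> (row=0, col=7)
  > (right): blocked, stay at (row=0, col=7)
  v (down): (row=0, col=7) -> (row=1, col=7)
  > (right): blocked, stay at (row=1, col=7)
  < (left): (row=1, col=7) -> (row=1, col=6)
  ^ (up): (row=1, col=6) -> (row=0, col=6)
  < (left): (row=0, col=6) -> (row=0, col=5)
Final: (row=0, col=5)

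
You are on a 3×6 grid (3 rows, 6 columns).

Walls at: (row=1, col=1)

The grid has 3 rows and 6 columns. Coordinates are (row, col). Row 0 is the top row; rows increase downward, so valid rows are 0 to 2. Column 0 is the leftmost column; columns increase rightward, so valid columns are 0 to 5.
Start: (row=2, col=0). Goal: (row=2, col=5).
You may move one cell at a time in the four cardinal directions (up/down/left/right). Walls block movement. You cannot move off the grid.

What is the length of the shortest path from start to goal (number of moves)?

Answer: Shortest path length: 5

Derivation:
BFS from (row=2, col=0) until reaching (row=2, col=5):
  Distance 0: (row=2, col=0)
  Distance 1: (row=1, col=0), (row=2, col=1)
  Distance 2: (row=0, col=0), (row=2, col=2)
  Distance 3: (row=0, col=1), (row=1, col=2), (row=2, col=3)
  Distance 4: (row=0, col=2), (row=1, col=3), (row=2, col=4)
  Distance 5: (row=0, col=3), (row=1, col=4), (row=2, col=5)  <- goal reached here
One shortest path (5 moves): (row=2, col=0) -> (row=2, col=1) -> (row=2, col=2) -> (row=2, col=3) -> (row=2, col=4) -> (row=2, col=5)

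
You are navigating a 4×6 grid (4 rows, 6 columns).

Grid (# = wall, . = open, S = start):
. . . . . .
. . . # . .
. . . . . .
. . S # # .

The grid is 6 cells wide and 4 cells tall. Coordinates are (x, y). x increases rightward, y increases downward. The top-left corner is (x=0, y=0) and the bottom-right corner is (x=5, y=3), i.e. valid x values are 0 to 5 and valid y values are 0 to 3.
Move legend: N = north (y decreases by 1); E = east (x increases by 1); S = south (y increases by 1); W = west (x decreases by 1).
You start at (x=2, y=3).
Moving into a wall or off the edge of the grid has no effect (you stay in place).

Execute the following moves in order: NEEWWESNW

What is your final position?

Start: (x=2, y=3)
  N (north): (x=2, y=3) -> (x=2, y=2)
  E (east): (x=2, y=2) -> (x=3, y=2)
  E (east): (x=3, y=2) -> (x=4, y=2)
  W (west): (x=4, y=2) -> (x=3, y=2)
  W (west): (x=3, y=2) -> (x=2, y=2)
  E (east): (x=2, y=2) -> (x=3, y=2)
  S (south): blocked, stay at (x=3, y=2)
  N (north): blocked, stay at (x=3, y=2)
  W (west): (x=3, y=2) -> (x=2, y=2)
Final: (x=2, y=2)

Answer: Final position: (x=2, y=2)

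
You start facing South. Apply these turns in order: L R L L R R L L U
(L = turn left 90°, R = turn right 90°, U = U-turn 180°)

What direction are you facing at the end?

Start: South
  L (left (90° counter-clockwise)) -> East
  R (right (90° clockwise)) -> South
  L (left (90° counter-clockwise)) -> East
  L (left (90° counter-clockwise)) -> North
  R (right (90° clockwise)) -> East
  R (right (90° clockwise)) -> South
  L (left (90° counter-clockwise)) -> East
  L (left (90° counter-clockwise)) -> North
  U (U-turn (180°)) -> South
Final: South

Answer: Final heading: South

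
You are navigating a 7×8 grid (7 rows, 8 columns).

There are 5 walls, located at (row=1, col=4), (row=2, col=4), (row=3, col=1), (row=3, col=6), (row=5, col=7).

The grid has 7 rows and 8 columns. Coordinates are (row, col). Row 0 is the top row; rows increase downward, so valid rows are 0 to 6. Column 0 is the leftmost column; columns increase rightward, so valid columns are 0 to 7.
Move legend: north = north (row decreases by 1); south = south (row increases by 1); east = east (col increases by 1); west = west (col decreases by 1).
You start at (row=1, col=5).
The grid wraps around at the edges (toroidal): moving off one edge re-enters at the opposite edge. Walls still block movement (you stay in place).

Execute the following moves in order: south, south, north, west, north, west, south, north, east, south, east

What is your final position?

Start: (row=1, col=5)
  south (south): (row=1, col=5) -> (row=2, col=5)
  south (south): (row=2, col=5) -> (row=3, col=5)
  north (north): (row=3, col=5) -> (row=2, col=5)
  west (west): blocked, stay at (row=2, col=5)
  north (north): (row=2, col=5) -> (row=1, col=5)
  west (west): blocked, stay at (row=1, col=5)
  south (south): (row=1, col=5) -> (row=2, col=5)
  north (north): (row=2, col=5) -> (row=1, col=5)
  east (east): (row=1, col=5) -> (row=1, col=6)
  south (south): (row=1, col=6) -> (row=2, col=6)
  east (east): (row=2, col=6) -> (row=2, col=7)
Final: (row=2, col=7)

Answer: Final position: (row=2, col=7)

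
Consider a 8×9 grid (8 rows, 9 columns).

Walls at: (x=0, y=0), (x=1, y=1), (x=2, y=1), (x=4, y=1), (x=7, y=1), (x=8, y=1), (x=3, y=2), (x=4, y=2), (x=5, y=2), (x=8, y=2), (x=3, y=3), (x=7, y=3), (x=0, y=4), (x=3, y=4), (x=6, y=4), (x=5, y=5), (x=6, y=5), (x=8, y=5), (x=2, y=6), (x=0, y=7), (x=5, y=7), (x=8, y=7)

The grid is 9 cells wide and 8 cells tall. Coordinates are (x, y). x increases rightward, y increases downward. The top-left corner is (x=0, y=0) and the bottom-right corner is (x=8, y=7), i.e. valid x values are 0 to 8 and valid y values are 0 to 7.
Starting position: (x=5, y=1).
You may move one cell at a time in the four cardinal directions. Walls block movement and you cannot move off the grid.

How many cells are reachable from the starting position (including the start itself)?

BFS flood-fill from (x=5, y=1):
  Distance 0: (x=5, y=1)
  Distance 1: (x=5, y=0), (x=6, y=1)
  Distance 2: (x=4, y=0), (x=6, y=0), (x=6, y=2)
  Distance 3: (x=3, y=0), (x=7, y=0), (x=7, y=2), (x=6, y=3)
  Distance 4: (x=2, y=0), (x=8, y=0), (x=3, y=1), (x=5, y=3)
  Distance 5: (x=1, y=0), (x=4, y=3), (x=5, y=4)
  Distance 6: (x=4, y=4)
  Distance 7: (x=4, y=5)
  Distance 8: (x=3, y=5), (x=4, y=6)
  Distance 9: (x=2, y=5), (x=3, y=6), (x=5, y=6), (x=4, y=7)
  Distance 10: (x=2, y=4), (x=1, y=5), (x=6, y=6), (x=3, y=7)
  Distance 11: (x=2, y=3), (x=1, y=4), (x=0, y=5), (x=1, y=6), (x=7, y=6), (x=2, y=7), (x=6, y=7)
  Distance 12: (x=2, y=2), (x=1, y=3), (x=7, y=5), (x=0, y=6), (x=8, y=6), (x=1, y=7), (x=7, y=7)
  Distance 13: (x=1, y=2), (x=0, y=3), (x=7, y=4)
  Distance 14: (x=0, y=2), (x=8, y=4)
  Distance 15: (x=0, y=1), (x=8, y=3)
Total reachable: 50 (grid has 50 open cells total)

Answer: Reachable cells: 50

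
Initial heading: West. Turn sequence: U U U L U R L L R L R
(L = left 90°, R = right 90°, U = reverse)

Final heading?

Answer: Final heading: South

Derivation:
Start: West
  U (U-turn (180°)) -> East
  U (U-turn (180°)) -> West
  U (U-turn (180°)) -> East
  L (left (90° counter-clockwise)) -> North
  U (U-turn (180°)) -> South
  R (right (90° clockwise)) -> West
  L (left (90° counter-clockwise)) -> South
  L (left (90° counter-clockwise)) -> East
  R (right (90° clockwise)) -> South
  L (left (90° counter-clockwise)) -> East
  R (right (90° clockwise)) -> South
Final: South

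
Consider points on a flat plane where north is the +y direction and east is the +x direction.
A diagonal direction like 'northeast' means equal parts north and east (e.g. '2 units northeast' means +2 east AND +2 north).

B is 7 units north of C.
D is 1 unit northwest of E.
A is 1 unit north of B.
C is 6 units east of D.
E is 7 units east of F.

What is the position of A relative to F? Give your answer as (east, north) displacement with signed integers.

Place F at the origin (east=0, north=0).
  E is 7 units east of F: delta (east=+7, north=+0); E at (east=7, north=0).
  D is 1 unit northwest of E: delta (east=-1, north=+1); D at (east=6, north=1).
  C is 6 units east of D: delta (east=+6, north=+0); C at (east=12, north=1).
  B is 7 units north of C: delta (east=+0, north=+7); B at (east=12, north=8).
  A is 1 unit north of B: delta (east=+0, north=+1); A at (east=12, north=9).
Therefore A relative to F: (east=12, north=9).

Answer: A is at (east=12, north=9) relative to F.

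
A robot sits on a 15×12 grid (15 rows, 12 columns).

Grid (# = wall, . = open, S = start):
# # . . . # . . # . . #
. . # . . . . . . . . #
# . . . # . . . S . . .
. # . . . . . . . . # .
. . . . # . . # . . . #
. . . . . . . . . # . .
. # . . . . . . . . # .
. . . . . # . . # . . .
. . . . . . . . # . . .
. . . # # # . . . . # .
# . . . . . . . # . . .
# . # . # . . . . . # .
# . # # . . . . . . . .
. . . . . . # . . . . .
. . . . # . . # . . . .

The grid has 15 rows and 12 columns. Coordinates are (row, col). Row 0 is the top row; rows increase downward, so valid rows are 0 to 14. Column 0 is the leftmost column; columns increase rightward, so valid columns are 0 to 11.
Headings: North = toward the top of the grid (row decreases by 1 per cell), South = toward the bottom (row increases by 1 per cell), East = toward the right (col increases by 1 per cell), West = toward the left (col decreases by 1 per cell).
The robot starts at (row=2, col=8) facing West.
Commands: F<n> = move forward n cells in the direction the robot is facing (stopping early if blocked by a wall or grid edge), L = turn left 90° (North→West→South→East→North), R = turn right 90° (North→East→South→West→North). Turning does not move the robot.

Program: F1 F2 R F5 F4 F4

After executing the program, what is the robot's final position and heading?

Start: (row=2, col=8), facing West
  F1: move forward 1, now at (row=2, col=7)
  F2: move forward 2, now at (row=2, col=5)
  R: turn right, now facing North
  F5: move forward 1/5 (blocked), now at (row=1, col=5)
  F4: move forward 0/4 (blocked), now at (row=1, col=5)
  F4: move forward 0/4 (blocked), now at (row=1, col=5)
Final: (row=1, col=5), facing North

Answer: Final position: (row=1, col=5), facing North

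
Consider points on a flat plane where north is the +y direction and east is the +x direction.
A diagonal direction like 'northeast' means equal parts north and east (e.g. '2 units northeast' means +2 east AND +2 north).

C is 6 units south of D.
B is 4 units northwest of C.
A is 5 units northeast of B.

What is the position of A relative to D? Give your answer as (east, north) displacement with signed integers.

Answer: A is at (east=1, north=3) relative to D.

Derivation:
Place D at the origin (east=0, north=0).
  C is 6 units south of D: delta (east=+0, north=-6); C at (east=0, north=-6).
  B is 4 units northwest of C: delta (east=-4, north=+4); B at (east=-4, north=-2).
  A is 5 units northeast of B: delta (east=+5, north=+5); A at (east=1, north=3).
Therefore A relative to D: (east=1, north=3).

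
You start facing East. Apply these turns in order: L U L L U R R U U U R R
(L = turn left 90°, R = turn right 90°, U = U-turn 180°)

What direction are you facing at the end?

Start: East
  L (left (90° counter-clockwise)) -> North
  U (U-turn (180°)) -> South
  L (left (90° counter-clockwise)) -> East
  L (left (90° counter-clockwise)) -> North
  U (U-turn (180°)) -> South
  R (right (90° clockwise)) -> West
  R (right (90° clockwise)) -> North
  U (U-turn (180°)) -> South
  U (U-turn (180°)) -> North
  U (U-turn (180°)) -> South
  R (right (90° clockwise)) -> West
  R (right (90° clockwise)) -> North
Final: North

Answer: Final heading: North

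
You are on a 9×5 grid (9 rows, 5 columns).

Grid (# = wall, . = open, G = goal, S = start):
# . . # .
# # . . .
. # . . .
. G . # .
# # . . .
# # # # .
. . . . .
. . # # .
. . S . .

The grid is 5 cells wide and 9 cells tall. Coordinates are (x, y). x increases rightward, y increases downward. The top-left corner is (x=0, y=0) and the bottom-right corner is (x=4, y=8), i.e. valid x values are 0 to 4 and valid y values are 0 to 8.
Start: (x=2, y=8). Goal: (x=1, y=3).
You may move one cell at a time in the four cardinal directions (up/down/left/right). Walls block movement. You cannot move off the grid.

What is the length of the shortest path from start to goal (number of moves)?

Answer: Shortest path length: 10

Derivation:
BFS from (x=2, y=8) until reaching (x=1, y=3):
  Distance 0: (x=2, y=8)
  Distance 1: (x=1, y=8), (x=3, y=8)
  Distance 2: (x=1, y=7), (x=0, y=8), (x=4, y=8)
  Distance 3: (x=1, y=6), (x=0, y=7), (x=4, y=7)
  Distance 4: (x=0, y=6), (x=2, y=6), (x=4, y=6)
  Distance 5: (x=4, y=5), (x=3, y=6)
  Distance 6: (x=4, y=4)
  Distance 7: (x=4, y=3), (x=3, y=4)
  Distance 8: (x=4, y=2), (x=2, y=4)
  Distance 9: (x=4, y=1), (x=3, y=2), (x=2, y=3)
  Distance 10: (x=4, y=0), (x=3, y=1), (x=2, y=2), (x=1, y=3)  <- goal reached here
One shortest path (10 moves): (x=2, y=8) -> (x=3, y=8) -> (x=4, y=8) -> (x=4, y=7) -> (x=4, y=6) -> (x=4, y=5) -> (x=4, y=4) -> (x=3, y=4) -> (x=2, y=4) -> (x=2, y=3) -> (x=1, y=3)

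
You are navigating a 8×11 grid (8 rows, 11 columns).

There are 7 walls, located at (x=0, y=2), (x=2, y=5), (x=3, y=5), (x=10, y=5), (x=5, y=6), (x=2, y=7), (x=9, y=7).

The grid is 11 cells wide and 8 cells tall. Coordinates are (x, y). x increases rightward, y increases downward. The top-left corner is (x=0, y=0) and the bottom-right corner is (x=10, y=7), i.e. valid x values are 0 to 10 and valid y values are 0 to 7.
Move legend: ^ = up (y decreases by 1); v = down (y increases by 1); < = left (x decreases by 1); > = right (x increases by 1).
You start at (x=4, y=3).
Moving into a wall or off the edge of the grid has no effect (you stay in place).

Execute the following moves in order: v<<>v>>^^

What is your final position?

Answer: Final position: (x=5, y=2)

Derivation:
Start: (x=4, y=3)
  v (down): (x=4, y=3) -> (x=4, y=4)
  < (left): (x=4, y=4) -> (x=3, y=4)
  < (left): (x=3, y=4) -> (x=2, y=4)
  > (right): (x=2, y=4) -> (x=3, y=4)
  v (down): blocked, stay at (x=3, y=4)
  > (right): (x=3, y=4) -> (x=4, y=4)
  > (right): (x=4, y=4) -> (x=5, y=4)
  ^ (up): (x=5, y=4) -> (x=5, y=3)
  ^ (up): (x=5, y=3) -> (x=5, y=2)
Final: (x=5, y=2)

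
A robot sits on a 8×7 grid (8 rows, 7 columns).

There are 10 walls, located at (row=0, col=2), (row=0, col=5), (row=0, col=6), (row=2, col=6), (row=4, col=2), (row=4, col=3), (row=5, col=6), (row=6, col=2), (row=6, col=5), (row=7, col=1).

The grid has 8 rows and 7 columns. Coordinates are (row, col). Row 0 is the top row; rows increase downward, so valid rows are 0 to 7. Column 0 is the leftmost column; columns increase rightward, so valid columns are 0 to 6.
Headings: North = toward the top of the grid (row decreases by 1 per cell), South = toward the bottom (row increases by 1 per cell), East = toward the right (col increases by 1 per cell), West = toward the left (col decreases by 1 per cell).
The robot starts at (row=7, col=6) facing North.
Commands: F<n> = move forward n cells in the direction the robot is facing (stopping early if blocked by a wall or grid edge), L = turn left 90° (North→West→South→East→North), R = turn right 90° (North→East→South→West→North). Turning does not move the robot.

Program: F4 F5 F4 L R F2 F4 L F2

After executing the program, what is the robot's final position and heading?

Start: (row=7, col=6), facing North
  F4: move forward 1/4 (blocked), now at (row=6, col=6)
  F5: move forward 0/5 (blocked), now at (row=6, col=6)
  F4: move forward 0/4 (blocked), now at (row=6, col=6)
  L: turn left, now facing West
  R: turn right, now facing North
  F2: move forward 0/2 (blocked), now at (row=6, col=6)
  F4: move forward 0/4 (blocked), now at (row=6, col=6)
  L: turn left, now facing West
  F2: move forward 0/2 (blocked), now at (row=6, col=6)
Final: (row=6, col=6), facing West

Answer: Final position: (row=6, col=6), facing West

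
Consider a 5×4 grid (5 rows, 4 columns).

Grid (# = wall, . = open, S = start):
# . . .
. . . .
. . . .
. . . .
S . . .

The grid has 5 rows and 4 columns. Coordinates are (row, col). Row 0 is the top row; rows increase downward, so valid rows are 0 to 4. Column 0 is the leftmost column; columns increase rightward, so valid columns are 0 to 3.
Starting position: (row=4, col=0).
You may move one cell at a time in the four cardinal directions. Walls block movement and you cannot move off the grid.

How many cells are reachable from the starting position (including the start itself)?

Answer: Reachable cells: 19

Derivation:
BFS flood-fill from (row=4, col=0):
  Distance 0: (row=4, col=0)
  Distance 1: (row=3, col=0), (row=4, col=1)
  Distance 2: (row=2, col=0), (row=3, col=1), (row=4, col=2)
  Distance 3: (row=1, col=0), (row=2, col=1), (row=3, col=2), (row=4, col=3)
  Distance 4: (row=1, col=1), (row=2, col=2), (row=3, col=3)
  Distance 5: (row=0, col=1), (row=1, col=2), (row=2, col=3)
  Distance 6: (row=0, col=2), (row=1, col=3)
  Distance 7: (row=0, col=3)
Total reachable: 19 (grid has 19 open cells total)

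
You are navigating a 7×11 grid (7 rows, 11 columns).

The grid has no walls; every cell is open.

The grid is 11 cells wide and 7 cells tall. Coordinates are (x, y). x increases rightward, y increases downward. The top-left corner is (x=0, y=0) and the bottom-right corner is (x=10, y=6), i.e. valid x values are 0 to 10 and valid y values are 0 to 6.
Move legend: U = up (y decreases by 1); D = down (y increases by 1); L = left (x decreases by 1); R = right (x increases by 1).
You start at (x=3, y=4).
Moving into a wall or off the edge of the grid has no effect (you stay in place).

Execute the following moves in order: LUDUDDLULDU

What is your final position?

Start: (x=3, y=4)
  L (left): (x=3, y=4) -> (x=2, y=4)
  U (up): (x=2, y=4) -> (x=2, y=3)
  D (down): (x=2, y=3) -> (x=2, y=4)
  U (up): (x=2, y=4) -> (x=2, y=3)
  D (down): (x=2, y=3) -> (x=2, y=4)
  D (down): (x=2, y=4) -> (x=2, y=5)
  L (left): (x=2, y=5) -> (x=1, y=5)
  U (up): (x=1, y=5) -> (x=1, y=4)
  L (left): (x=1, y=4) -> (x=0, y=4)
  D (down): (x=0, y=4) -> (x=0, y=5)
  U (up): (x=0, y=5) -> (x=0, y=4)
Final: (x=0, y=4)

Answer: Final position: (x=0, y=4)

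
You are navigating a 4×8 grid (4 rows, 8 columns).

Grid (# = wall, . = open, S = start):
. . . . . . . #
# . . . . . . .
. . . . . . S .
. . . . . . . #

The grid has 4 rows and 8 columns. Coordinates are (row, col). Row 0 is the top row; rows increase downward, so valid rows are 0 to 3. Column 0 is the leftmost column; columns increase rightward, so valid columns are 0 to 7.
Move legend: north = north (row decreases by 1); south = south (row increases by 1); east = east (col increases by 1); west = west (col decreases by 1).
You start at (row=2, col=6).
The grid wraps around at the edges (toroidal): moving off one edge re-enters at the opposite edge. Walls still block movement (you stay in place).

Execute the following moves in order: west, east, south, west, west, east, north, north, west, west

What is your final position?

Start: (row=2, col=6)
  west (west): (row=2, col=6) -> (row=2, col=5)
  east (east): (row=2, col=5) -> (row=2, col=6)
  south (south): (row=2, col=6) -> (row=3, col=6)
  west (west): (row=3, col=6) -> (row=3, col=5)
  west (west): (row=3, col=5) -> (row=3, col=4)
  east (east): (row=3, col=4) -> (row=3, col=5)
  north (north): (row=3, col=5) -> (row=2, col=5)
  north (north): (row=2, col=5) -> (row=1, col=5)
  west (west): (row=1, col=5) -> (row=1, col=4)
  west (west): (row=1, col=4) -> (row=1, col=3)
Final: (row=1, col=3)

Answer: Final position: (row=1, col=3)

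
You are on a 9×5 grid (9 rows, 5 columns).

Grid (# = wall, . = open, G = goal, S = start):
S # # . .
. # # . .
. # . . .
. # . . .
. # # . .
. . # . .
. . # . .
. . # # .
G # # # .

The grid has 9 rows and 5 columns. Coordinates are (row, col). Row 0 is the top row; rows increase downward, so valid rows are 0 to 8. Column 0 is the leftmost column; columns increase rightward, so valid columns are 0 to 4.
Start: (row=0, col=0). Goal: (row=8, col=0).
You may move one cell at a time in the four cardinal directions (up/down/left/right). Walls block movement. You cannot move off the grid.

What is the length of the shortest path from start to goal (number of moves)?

BFS from (row=0, col=0) until reaching (row=8, col=0):
  Distance 0: (row=0, col=0)
  Distance 1: (row=1, col=0)
  Distance 2: (row=2, col=0)
  Distance 3: (row=3, col=0)
  Distance 4: (row=4, col=0)
  Distance 5: (row=5, col=0)
  Distance 6: (row=5, col=1), (row=6, col=0)
  Distance 7: (row=6, col=1), (row=7, col=0)
  Distance 8: (row=7, col=1), (row=8, col=0)  <- goal reached here
One shortest path (8 moves): (row=0, col=0) -> (row=1, col=0) -> (row=2, col=0) -> (row=3, col=0) -> (row=4, col=0) -> (row=5, col=0) -> (row=6, col=0) -> (row=7, col=0) -> (row=8, col=0)

Answer: Shortest path length: 8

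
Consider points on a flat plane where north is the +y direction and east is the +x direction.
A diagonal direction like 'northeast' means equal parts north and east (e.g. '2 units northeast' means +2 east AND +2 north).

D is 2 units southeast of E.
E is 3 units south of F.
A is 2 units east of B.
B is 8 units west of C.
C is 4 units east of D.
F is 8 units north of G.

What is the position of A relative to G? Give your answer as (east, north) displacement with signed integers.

Answer: A is at (east=0, north=3) relative to G.

Derivation:
Place G at the origin (east=0, north=0).
  F is 8 units north of G: delta (east=+0, north=+8); F at (east=0, north=8).
  E is 3 units south of F: delta (east=+0, north=-3); E at (east=0, north=5).
  D is 2 units southeast of E: delta (east=+2, north=-2); D at (east=2, north=3).
  C is 4 units east of D: delta (east=+4, north=+0); C at (east=6, north=3).
  B is 8 units west of C: delta (east=-8, north=+0); B at (east=-2, north=3).
  A is 2 units east of B: delta (east=+2, north=+0); A at (east=0, north=3).
Therefore A relative to G: (east=0, north=3).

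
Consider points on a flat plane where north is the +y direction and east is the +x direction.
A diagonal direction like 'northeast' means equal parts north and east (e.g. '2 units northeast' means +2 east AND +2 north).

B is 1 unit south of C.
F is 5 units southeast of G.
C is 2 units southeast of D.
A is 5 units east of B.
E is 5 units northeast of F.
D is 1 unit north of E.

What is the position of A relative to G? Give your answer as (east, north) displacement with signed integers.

Answer: A is at (east=17, north=-2) relative to G.

Derivation:
Place G at the origin (east=0, north=0).
  F is 5 units southeast of G: delta (east=+5, north=-5); F at (east=5, north=-5).
  E is 5 units northeast of F: delta (east=+5, north=+5); E at (east=10, north=0).
  D is 1 unit north of E: delta (east=+0, north=+1); D at (east=10, north=1).
  C is 2 units southeast of D: delta (east=+2, north=-2); C at (east=12, north=-1).
  B is 1 unit south of C: delta (east=+0, north=-1); B at (east=12, north=-2).
  A is 5 units east of B: delta (east=+5, north=+0); A at (east=17, north=-2).
Therefore A relative to G: (east=17, north=-2).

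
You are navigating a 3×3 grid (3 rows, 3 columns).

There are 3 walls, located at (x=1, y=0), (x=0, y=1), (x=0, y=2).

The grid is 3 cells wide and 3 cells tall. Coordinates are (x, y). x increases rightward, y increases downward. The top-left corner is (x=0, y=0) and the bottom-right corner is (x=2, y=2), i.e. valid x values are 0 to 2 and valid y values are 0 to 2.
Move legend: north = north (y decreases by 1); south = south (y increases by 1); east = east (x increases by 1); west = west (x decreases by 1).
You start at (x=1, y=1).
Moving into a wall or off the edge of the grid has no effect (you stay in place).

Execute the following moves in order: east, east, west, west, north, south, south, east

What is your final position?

Start: (x=1, y=1)
  east (east): (x=1, y=1) -> (x=2, y=1)
  east (east): blocked, stay at (x=2, y=1)
  west (west): (x=2, y=1) -> (x=1, y=1)
  west (west): blocked, stay at (x=1, y=1)
  north (north): blocked, stay at (x=1, y=1)
  south (south): (x=1, y=1) -> (x=1, y=2)
  south (south): blocked, stay at (x=1, y=2)
  east (east): (x=1, y=2) -> (x=2, y=2)
Final: (x=2, y=2)

Answer: Final position: (x=2, y=2)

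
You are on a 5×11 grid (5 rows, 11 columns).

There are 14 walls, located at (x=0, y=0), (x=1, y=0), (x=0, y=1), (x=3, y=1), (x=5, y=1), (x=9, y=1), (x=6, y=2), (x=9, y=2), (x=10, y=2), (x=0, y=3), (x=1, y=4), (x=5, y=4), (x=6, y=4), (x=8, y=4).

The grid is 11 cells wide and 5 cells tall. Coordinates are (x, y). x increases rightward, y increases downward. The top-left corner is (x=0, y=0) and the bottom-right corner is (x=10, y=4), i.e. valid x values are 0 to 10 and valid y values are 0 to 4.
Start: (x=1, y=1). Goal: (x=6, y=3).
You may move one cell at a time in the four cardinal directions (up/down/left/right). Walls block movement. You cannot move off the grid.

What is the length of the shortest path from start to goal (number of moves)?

BFS from (x=1, y=1) until reaching (x=6, y=3):
  Distance 0: (x=1, y=1)
  Distance 1: (x=2, y=1), (x=1, y=2)
  Distance 2: (x=2, y=0), (x=0, y=2), (x=2, y=2), (x=1, y=3)
  Distance 3: (x=3, y=0), (x=3, y=2), (x=2, y=3)
  Distance 4: (x=4, y=0), (x=4, y=2), (x=3, y=3), (x=2, y=4)
  Distance 5: (x=5, y=0), (x=4, y=1), (x=5, y=2), (x=4, y=3), (x=3, y=4)
  Distance 6: (x=6, y=0), (x=5, y=3), (x=4, y=4)
  Distance 7: (x=7, y=0), (x=6, y=1), (x=6, y=3)  <- goal reached here
One shortest path (7 moves): (x=1, y=1) -> (x=2, y=1) -> (x=2, y=2) -> (x=3, y=2) -> (x=4, y=2) -> (x=5, y=2) -> (x=5, y=3) -> (x=6, y=3)

Answer: Shortest path length: 7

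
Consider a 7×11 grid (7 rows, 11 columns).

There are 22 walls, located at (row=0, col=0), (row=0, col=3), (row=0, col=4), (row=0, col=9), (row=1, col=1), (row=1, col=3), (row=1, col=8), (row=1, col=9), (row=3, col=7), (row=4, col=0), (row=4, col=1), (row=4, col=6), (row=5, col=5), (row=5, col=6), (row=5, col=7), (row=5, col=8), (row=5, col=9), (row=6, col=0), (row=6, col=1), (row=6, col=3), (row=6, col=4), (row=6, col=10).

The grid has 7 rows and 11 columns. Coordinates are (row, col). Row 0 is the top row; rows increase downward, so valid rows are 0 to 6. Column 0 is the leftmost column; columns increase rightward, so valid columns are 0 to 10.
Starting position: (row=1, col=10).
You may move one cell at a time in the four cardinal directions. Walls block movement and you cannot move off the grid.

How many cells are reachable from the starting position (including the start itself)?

BFS flood-fill from (row=1, col=10):
  Distance 0: (row=1, col=10)
  Distance 1: (row=0, col=10), (row=2, col=10)
  Distance 2: (row=2, col=9), (row=3, col=10)
  Distance 3: (row=2, col=8), (row=3, col=9), (row=4, col=10)
  Distance 4: (row=2, col=7), (row=3, col=8), (row=4, col=9), (row=5, col=10)
  Distance 5: (row=1, col=7), (row=2, col=6), (row=4, col=8)
  Distance 6: (row=0, col=7), (row=1, col=6), (row=2, col=5), (row=3, col=6), (row=4, col=7)
  Distance 7: (row=0, col=6), (row=0, col=8), (row=1, col=5), (row=2, col=4), (row=3, col=5)
  Distance 8: (row=0, col=5), (row=1, col=4), (row=2, col=3), (row=3, col=4), (row=4, col=5)
  Distance 9: (row=2, col=2), (row=3, col=3), (row=4, col=4)
  Distance 10: (row=1, col=2), (row=2, col=1), (row=3, col=2), (row=4, col=3), (row=5, col=4)
  Distance 11: (row=0, col=2), (row=2, col=0), (row=3, col=1), (row=4, col=2), (row=5, col=3)
  Distance 12: (row=0, col=1), (row=1, col=0), (row=3, col=0), (row=5, col=2)
  Distance 13: (row=5, col=1), (row=6, col=2)
  Distance 14: (row=5, col=0)
Total reachable: 50 (grid has 55 open cells total)

Answer: Reachable cells: 50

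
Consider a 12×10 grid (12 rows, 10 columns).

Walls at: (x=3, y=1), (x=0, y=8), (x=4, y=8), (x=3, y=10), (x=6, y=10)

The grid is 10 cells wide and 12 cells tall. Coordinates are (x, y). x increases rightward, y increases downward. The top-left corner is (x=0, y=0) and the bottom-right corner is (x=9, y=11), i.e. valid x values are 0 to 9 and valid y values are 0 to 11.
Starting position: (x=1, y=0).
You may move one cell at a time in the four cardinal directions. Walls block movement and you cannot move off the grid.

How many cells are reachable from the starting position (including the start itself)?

BFS flood-fill from (x=1, y=0):
  Distance 0: (x=1, y=0)
  Distance 1: (x=0, y=0), (x=2, y=0), (x=1, y=1)
  Distance 2: (x=3, y=0), (x=0, y=1), (x=2, y=1), (x=1, y=2)
  Distance 3: (x=4, y=0), (x=0, y=2), (x=2, y=2), (x=1, y=3)
  Distance 4: (x=5, y=0), (x=4, y=1), (x=3, y=2), (x=0, y=3), (x=2, y=3), (x=1, y=4)
  Distance 5: (x=6, y=0), (x=5, y=1), (x=4, y=2), (x=3, y=3), (x=0, y=4), (x=2, y=4), (x=1, y=5)
  Distance 6: (x=7, y=0), (x=6, y=1), (x=5, y=2), (x=4, y=3), (x=3, y=4), (x=0, y=5), (x=2, y=5), (x=1, y=6)
  Distance 7: (x=8, y=0), (x=7, y=1), (x=6, y=2), (x=5, y=3), (x=4, y=4), (x=3, y=5), (x=0, y=6), (x=2, y=6), (x=1, y=7)
  Distance 8: (x=9, y=0), (x=8, y=1), (x=7, y=2), (x=6, y=3), (x=5, y=4), (x=4, y=5), (x=3, y=6), (x=0, y=7), (x=2, y=7), (x=1, y=8)
  Distance 9: (x=9, y=1), (x=8, y=2), (x=7, y=3), (x=6, y=4), (x=5, y=5), (x=4, y=6), (x=3, y=7), (x=2, y=8), (x=1, y=9)
  Distance 10: (x=9, y=2), (x=8, y=3), (x=7, y=4), (x=6, y=5), (x=5, y=6), (x=4, y=7), (x=3, y=8), (x=0, y=9), (x=2, y=9), (x=1, y=10)
  Distance 11: (x=9, y=3), (x=8, y=4), (x=7, y=5), (x=6, y=6), (x=5, y=7), (x=3, y=9), (x=0, y=10), (x=2, y=10), (x=1, y=11)
  Distance 12: (x=9, y=4), (x=8, y=5), (x=7, y=6), (x=6, y=7), (x=5, y=8), (x=4, y=9), (x=0, y=11), (x=2, y=11)
  Distance 13: (x=9, y=5), (x=8, y=6), (x=7, y=7), (x=6, y=8), (x=5, y=9), (x=4, y=10), (x=3, y=11)
  Distance 14: (x=9, y=6), (x=8, y=7), (x=7, y=8), (x=6, y=9), (x=5, y=10), (x=4, y=11)
  Distance 15: (x=9, y=7), (x=8, y=8), (x=7, y=9), (x=5, y=11)
  Distance 16: (x=9, y=8), (x=8, y=9), (x=7, y=10), (x=6, y=11)
  Distance 17: (x=9, y=9), (x=8, y=10), (x=7, y=11)
  Distance 18: (x=9, y=10), (x=8, y=11)
  Distance 19: (x=9, y=11)
Total reachable: 115 (grid has 115 open cells total)

Answer: Reachable cells: 115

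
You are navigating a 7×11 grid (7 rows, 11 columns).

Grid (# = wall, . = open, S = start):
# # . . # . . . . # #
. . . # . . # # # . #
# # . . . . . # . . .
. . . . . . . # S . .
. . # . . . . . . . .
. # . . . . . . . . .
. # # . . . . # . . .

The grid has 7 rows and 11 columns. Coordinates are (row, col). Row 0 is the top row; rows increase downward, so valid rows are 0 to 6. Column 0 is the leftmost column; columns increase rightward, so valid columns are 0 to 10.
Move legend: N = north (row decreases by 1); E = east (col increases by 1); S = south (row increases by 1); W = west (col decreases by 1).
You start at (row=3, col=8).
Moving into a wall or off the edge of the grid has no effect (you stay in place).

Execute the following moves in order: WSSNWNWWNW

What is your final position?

Start: (row=3, col=8)
  W (west): blocked, stay at (row=3, col=8)
  S (south): (row=3, col=8) -> (row=4, col=8)
  S (south): (row=4, col=8) -> (row=5, col=8)
  N (north): (row=5, col=8) -> (row=4, col=8)
  W (west): (row=4, col=8) -> (row=4, col=7)
  N (north): blocked, stay at (row=4, col=7)
  W (west): (row=4, col=7) -> (row=4, col=6)
  W (west): (row=4, col=6) -> (row=4, col=5)
  N (north): (row=4, col=5) -> (row=3, col=5)
  W (west): (row=3, col=5) -> (row=3, col=4)
Final: (row=3, col=4)

Answer: Final position: (row=3, col=4)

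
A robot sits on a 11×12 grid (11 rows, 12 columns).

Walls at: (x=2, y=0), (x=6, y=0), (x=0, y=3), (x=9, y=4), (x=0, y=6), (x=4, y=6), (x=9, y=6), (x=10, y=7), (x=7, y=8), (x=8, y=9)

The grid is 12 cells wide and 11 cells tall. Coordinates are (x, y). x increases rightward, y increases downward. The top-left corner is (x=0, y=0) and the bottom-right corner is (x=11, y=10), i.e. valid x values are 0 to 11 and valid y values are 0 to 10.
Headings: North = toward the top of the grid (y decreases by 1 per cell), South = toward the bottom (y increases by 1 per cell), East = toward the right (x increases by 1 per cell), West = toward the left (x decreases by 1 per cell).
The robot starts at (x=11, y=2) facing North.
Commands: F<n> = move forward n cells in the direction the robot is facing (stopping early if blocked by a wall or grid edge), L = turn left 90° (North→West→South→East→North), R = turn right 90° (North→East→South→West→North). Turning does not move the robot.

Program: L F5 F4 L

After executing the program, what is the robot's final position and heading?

Start: (x=11, y=2), facing North
  L: turn left, now facing West
  F5: move forward 5, now at (x=6, y=2)
  F4: move forward 4, now at (x=2, y=2)
  L: turn left, now facing South
Final: (x=2, y=2), facing South

Answer: Final position: (x=2, y=2), facing South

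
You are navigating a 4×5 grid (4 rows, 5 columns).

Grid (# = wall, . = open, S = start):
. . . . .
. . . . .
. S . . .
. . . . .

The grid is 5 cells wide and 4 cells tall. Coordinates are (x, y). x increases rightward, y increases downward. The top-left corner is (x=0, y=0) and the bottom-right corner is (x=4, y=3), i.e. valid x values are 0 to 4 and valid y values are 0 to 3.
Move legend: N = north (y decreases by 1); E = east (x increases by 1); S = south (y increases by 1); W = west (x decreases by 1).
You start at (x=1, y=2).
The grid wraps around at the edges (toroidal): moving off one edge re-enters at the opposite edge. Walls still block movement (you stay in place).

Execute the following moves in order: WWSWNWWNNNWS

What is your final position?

Start: (x=1, y=2)
  W (west): (x=1, y=2) -> (x=0, y=2)
  W (west): (x=0, y=2) -> (x=4, y=2)
  S (south): (x=4, y=2) -> (x=4, y=3)
  W (west): (x=4, y=3) -> (x=3, y=3)
  N (north): (x=3, y=3) -> (x=3, y=2)
  W (west): (x=3, y=2) -> (x=2, y=2)
  W (west): (x=2, y=2) -> (x=1, y=2)
  N (north): (x=1, y=2) -> (x=1, y=1)
  N (north): (x=1, y=1) -> (x=1, y=0)
  N (north): (x=1, y=0) -> (x=1, y=3)
  W (west): (x=1, y=3) -> (x=0, y=3)
  S (south): (x=0, y=3) -> (x=0, y=0)
Final: (x=0, y=0)

Answer: Final position: (x=0, y=0)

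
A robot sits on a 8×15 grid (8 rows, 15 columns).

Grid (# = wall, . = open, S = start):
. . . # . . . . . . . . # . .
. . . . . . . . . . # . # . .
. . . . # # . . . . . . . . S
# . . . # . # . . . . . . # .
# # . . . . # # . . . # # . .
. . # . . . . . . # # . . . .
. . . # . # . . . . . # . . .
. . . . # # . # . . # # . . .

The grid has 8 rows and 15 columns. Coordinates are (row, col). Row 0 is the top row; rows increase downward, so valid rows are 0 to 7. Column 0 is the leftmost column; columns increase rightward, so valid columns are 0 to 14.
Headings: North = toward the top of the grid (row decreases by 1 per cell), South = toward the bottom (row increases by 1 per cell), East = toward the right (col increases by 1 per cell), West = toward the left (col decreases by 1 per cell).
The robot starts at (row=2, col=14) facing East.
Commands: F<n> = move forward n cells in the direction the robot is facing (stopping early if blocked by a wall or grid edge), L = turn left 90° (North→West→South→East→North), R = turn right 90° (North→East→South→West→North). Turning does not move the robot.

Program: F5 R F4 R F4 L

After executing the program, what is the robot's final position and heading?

Answer: Final position: (row=6, col=12), facing South

Derivation:
Start: (row=2, col=14), facing East
  F5: move forward 0/5 (blocked), now at (row=2, col=14)
  R: turn right, now facing South
  F4: move forward 4, now at (row=6, col=14)
  R: turn right, now facing West
  F4: move forward 2/4 (blocked), now at (row=6, col=12)
  L: turn left, now facing South
Final: (row=6, col=12), facing South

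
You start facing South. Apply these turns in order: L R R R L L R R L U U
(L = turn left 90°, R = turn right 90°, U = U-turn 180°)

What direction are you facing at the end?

Start: South
  L (left (90° counter-clockwise)) -> East
  R (right (90° clockwise)) -> South
  R (right (90° clockwise)) -> West
  R (right (90° clockwise)) -> North
  L (left (90° counter-clockwise)) -> West
  L (left (90° counter-clockwise)) -> South
  R (right (90° clockwise)) -> West
  R (right (90° clockwise)) -> North
  L (left (90° counter-clockwise)) -> West
  U (U-turn (180°)) -> East
  U (U-turn (180°)) -> West
Final: West

Answer: Final heading: West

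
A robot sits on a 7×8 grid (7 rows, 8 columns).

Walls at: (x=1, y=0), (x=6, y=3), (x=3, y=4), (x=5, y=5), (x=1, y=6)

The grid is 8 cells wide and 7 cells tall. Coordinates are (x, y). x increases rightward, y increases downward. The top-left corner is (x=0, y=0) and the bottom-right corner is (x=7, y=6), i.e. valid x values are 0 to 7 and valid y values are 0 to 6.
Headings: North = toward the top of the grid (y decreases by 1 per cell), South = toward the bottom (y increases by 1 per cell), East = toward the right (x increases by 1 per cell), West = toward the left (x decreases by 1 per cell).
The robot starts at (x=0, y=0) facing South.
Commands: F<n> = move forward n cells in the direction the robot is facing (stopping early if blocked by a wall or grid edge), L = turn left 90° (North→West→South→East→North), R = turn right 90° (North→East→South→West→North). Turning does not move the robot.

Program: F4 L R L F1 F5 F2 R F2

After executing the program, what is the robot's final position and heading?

Start: (x=0, y=0), facing South
  F4: move forward 4, now at (x=0, y=4)
  L: turn left, now facing East
  R: turn right, now facing South
  L: turn left, now facing East
  F1: move forward 1, now at (x=1, y=4)
  F5: move forward 1/5 (blocked), now at (x=2, y=4)
  F2: move forward 0/2 (blocked), now at (x=2, y=4)
  R: turn right, now facing South
  F2: move forward 2, now at (x=2, y=6)
Final: (x=2, y=6), facing South

Answer: Final position: (x=2, y=6), facing South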